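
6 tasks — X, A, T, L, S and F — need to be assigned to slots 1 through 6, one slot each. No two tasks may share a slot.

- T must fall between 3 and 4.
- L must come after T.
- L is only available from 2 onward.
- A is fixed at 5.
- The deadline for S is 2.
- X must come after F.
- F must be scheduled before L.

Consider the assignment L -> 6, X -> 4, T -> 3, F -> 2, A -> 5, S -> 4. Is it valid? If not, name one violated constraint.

No — it violates: The deadline for S is 2

A is fixed at 5 — holds.
F must be scheduled before L — holds.
L is only available from 2 onward — holds.
X must come after F — holds.
T must fall between 3 and 4 — holds.
No two tasks may share a slot — violated.
The deadline for S is 2 — violated.
L must come after T — holds.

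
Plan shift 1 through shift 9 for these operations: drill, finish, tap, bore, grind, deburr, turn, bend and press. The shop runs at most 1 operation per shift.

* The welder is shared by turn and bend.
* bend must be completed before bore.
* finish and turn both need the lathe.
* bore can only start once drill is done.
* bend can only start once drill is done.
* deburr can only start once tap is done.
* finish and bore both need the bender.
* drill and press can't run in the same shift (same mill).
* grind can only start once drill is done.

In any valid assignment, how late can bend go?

shift 8

Precedence pushes bend to at least shift 2; downstream work caps bend at shift 8.
bend at shift 8 is achievable: turn -> shift 6; finish -> shift 5; bend -> shift 8; bore -> shift 9; press -> shift 7; deburr -> shift 4; tap -> shift 2; drill -> shift 1; grind -> shift 3.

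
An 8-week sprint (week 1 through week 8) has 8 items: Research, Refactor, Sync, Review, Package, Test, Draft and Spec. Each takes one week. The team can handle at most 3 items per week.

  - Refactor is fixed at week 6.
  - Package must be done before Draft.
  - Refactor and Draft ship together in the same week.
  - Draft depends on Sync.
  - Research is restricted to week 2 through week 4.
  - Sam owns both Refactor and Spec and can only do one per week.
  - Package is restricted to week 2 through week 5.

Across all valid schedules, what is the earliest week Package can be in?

week 2

Package is available from week 2; Package's own window allows nothing later than week 5.
Package at week 2 is achievable: Test=week 1; Spec=week 2; Draft=week 6; Refactor=week 6; Research=week 2; Review=week 1; Package=week 2; Sync=week 1.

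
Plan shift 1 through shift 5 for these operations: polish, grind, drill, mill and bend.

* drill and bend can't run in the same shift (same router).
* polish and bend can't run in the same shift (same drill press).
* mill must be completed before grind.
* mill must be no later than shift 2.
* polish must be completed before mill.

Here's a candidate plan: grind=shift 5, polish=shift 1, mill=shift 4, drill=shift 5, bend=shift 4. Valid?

drill and bend can't run in the same shift (same router) — holds.
polish must be completed before mill — holds.
mill must be no later than shift 2 — violated.
polish and bend can't run in the same shift (same drill press) — holds.
mill must be completed before grind — holds.

No — it violates: mill must be no later than shift 2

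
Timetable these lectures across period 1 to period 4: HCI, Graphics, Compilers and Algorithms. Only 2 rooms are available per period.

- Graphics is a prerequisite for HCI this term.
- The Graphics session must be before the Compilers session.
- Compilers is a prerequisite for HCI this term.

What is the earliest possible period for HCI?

Precedence pushes HCI to at least period 3.
HCI at period 3 is achievable: Graphics in period 1; Compilers in period 2; HCI in period 3; Algorithms in period 1.

period 3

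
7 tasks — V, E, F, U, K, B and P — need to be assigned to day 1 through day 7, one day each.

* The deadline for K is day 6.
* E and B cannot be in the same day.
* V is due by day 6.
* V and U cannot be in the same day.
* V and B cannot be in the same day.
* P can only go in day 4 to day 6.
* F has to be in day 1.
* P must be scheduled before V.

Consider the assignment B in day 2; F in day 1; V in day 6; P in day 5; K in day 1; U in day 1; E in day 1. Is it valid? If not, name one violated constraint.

P can only go in day 4 to day 6 — holds.
V is due by day 6 — holds.
The deadline for K is day 6 — holds.
E and B cannot be in the same day — holds.
V and U cannot be in the same day — holds.
V and B cannot be in the same day — holds.
F has to be in day 1 — holds.
P must be scheduled before V — holds.

Valid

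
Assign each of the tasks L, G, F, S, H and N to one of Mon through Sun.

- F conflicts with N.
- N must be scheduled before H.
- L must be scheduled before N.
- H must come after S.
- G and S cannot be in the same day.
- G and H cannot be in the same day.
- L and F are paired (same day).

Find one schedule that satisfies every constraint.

L in Mon, N in Tue, G in Tue, S in Mon, H in Wed, F in Mon

Checking: L(Mon) before N(Tue); N(Tue) before H(Wed); S(Mon) before H(Wed); F(Mon) != N(Tue); G(Tue) != S(Mon); G(Tue) != H(Wed); L = F = Mon.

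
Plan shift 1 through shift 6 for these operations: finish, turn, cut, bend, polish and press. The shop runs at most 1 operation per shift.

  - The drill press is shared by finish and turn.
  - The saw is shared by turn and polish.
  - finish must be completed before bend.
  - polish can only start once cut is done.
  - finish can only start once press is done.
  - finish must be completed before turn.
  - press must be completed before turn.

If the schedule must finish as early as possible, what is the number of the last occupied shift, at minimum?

6

The precedence chain requires at least 3 distinct shifts.
With at most 1 per shift and 6 operations, at least 6 shifts are needed.
6 works (last occupied shift: shift 6): for example press -> shift 1, bend -> shift 5, cut -> shift 4, turn -> shift 3, finish -> shift 2, polish -> shift 6.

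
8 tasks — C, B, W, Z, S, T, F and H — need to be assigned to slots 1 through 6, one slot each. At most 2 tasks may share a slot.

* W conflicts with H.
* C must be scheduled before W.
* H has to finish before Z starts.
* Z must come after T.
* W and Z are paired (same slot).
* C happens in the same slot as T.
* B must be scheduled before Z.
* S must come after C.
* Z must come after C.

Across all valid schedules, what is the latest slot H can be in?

5

Downstream work caps H at 5.
H at 5 is achievable: W=6; H=5; T=1; Z=6; B=2; S=2; F=3; C=1.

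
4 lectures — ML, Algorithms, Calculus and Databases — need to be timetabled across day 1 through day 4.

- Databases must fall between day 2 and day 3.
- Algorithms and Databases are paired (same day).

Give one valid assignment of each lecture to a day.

Databases -> day 2, ML -> day 1, Algorithms -> day 2, Calculus -> day 1

Checking: Algorithms = Databases = day 2; Databases=day 2 in [day 2,day 3].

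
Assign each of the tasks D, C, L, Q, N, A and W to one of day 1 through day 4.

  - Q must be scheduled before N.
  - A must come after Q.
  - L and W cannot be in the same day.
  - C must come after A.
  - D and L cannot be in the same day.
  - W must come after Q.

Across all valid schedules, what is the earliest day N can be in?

day 2

Precedence pushes N to at least day 2.
N at day 2 is achievable: W -> day 2; A -> day 2; N -> day 2; C -> day 3; Q -> day 1; L -> day 3; D -> day 1.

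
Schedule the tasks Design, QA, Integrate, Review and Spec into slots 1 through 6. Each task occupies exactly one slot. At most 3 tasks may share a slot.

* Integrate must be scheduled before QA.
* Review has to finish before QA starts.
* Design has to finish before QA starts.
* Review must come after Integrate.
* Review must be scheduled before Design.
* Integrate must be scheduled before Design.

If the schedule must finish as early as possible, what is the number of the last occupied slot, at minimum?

The precedence chain requires at least 4 distinct slots.
With at most 3 per slot and 5 tasks, at least 2 slots are needed.
4 works (last occupied slot: 4): for example Review=2; Design=3; Spec=1; QA=4; Integrate=1.

4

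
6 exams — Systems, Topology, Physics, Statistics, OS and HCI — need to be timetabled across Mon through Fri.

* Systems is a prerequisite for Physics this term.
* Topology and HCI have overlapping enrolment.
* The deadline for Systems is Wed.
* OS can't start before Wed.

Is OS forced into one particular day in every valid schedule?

No

OS can be Wed (e.g. Topology -> Mon; Statistics -> Mon; OS -> Wed; Physics -> Tue; Systems -> Mon; HCI -> Tue) or Thu (e.g. HCI in Tue, Physics in Tue, Topology in Mon, Statistics in Mon, Systems in Mon, OS in Thu).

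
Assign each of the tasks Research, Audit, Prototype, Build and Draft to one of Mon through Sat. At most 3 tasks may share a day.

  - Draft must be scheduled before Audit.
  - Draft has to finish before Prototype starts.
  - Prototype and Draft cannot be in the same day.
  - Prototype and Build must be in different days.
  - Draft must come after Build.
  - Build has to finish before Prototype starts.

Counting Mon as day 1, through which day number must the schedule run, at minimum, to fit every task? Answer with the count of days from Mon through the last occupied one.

3

The precedence chain requires at least 3 distinct days.
With at most 3 per day and 5 tasks, at least 2 days are needed.
3 works (last occupied day: Wed): for example Audit -> Wed, Build -> Mon, Research -> Mon, Draft -> Tue, Prototype -> Wed.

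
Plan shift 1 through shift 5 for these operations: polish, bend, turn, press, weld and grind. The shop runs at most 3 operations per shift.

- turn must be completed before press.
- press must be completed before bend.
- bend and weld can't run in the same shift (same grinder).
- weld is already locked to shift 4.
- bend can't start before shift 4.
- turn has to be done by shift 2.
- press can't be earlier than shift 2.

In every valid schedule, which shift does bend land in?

bend's window is shift 4–shift 5.
weld is fixed at shift 4, and bend can't share a shift with weld.
So bend must be shift 5.

shift 5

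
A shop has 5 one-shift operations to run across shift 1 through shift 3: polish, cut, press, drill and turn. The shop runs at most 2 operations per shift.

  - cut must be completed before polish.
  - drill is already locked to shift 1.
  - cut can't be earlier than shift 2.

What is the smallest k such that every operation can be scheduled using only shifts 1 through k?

3

The precedence chain requires at least 2 distinct shifts.
With at most 2 per shift and 5 operations, at least 3 shifts are needed.
Propagating the time windows through the other constraints, polish can't land before shift 3, so the schedule must run through at least shift 3.
3 works (last occupied shift: shift 3): for example polish -> shift 3, drill -> shift 1, cut -> shift 2, turn -> shift 2, press -> shift 1.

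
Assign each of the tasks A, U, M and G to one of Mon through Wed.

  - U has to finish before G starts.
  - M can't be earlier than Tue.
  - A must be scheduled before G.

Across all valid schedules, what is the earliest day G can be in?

Precedence pushes G to at least Tue.
G at Tue is achievable: G=Tue; A=Mon; U=Mon; M=Tue.

Tue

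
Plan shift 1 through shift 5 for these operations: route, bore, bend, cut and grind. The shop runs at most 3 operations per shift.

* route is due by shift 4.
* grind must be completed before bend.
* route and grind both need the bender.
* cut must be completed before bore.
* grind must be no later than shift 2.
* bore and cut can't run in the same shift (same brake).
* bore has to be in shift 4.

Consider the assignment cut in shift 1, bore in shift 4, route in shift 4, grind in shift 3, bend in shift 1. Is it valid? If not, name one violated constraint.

No — it violates: grind must be completed before bend

grind must be no later than shift 2 — violated.
cut must be completed before bore — holds.
bore and cut can't run in the same shift (same brake) — holds.
grind must be completed before bend — violated.
route is due by shift 4 — holds.
The shop runs at most 3 operations per shift — holds.
bore has to be in shift 4 — holds.
route and grind both need the bender — holds.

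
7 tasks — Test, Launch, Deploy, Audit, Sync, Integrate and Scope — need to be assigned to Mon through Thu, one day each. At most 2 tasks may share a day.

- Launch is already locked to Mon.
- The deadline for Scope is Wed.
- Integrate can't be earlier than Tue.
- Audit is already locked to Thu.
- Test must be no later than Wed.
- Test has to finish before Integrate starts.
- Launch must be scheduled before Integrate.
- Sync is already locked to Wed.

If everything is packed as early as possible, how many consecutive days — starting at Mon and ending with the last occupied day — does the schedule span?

4

The precedence chain requires at least 2 distinct days.
With at most 2 per day and 7 tasks, at least 4 days are needed.
Audit can't be placed before Thu — that is day 4 counting from Mon — so the schedule must run through at least 4 days.
4 works (last occupied day: Thu): for example Launch in Mon; Audit in Thu; Deploy in Wed; Test in Mon; Sync in Wed; Integrate in Tue; Scope in Tue.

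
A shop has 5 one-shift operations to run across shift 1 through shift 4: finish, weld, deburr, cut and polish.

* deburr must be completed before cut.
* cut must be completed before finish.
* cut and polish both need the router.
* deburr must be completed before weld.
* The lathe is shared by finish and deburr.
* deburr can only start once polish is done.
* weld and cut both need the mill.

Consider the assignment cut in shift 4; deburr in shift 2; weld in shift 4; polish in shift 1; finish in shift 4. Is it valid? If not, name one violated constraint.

No — it violates: weld and cut both need the mill

cut and polish both need the router — holds.
weld and cut both need the mill — violated.
cut must be completed before finish — violated.
The lathe is shared by finish and deburr — holds.
deburr can only start once polish is done — holds.
deburr must be completed before cut — holds.
deburr must be completed before weld — holds.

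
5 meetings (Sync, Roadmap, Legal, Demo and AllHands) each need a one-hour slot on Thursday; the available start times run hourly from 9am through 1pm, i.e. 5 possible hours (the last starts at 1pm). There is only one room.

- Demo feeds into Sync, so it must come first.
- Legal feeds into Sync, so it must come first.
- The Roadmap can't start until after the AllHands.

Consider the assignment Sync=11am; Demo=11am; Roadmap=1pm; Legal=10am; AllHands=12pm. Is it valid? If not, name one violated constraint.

No. There is only one room is not satisfied.

The Roadmap can't start until after the AllHands — holds.
Demo feeds into Sync, so it must come first — violated.
There is only one room — violated.
Legal feeds into Sync, so it must come first — holds.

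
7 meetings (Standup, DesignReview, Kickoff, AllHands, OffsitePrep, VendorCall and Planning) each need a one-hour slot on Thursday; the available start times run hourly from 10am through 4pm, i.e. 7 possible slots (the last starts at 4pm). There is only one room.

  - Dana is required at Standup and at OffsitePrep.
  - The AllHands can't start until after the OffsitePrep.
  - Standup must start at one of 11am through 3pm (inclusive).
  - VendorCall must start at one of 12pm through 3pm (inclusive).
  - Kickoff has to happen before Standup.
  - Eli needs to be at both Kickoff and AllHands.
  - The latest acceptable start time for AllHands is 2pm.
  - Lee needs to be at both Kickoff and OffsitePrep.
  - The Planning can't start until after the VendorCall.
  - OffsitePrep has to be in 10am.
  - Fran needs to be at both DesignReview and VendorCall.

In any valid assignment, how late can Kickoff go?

Downstream work caps Kickoff at 2pm.
Kickoff at 2pm is achievable: Kickoff in 2pm, VendorCall in 12pm, DesignReview in 4pm, Standup in 3pm, Planning in 1pm, AllHands in 11am, OffsitePrep in 10am.

2pm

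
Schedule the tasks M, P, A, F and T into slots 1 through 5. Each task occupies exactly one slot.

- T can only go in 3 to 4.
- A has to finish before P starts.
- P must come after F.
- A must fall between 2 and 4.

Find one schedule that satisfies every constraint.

M=1, T=3, P=3, A=2, F=1

Checking: F(1) before P(3); A(2) before P(3); T=3 in [3,4]; A=2 in [2,4].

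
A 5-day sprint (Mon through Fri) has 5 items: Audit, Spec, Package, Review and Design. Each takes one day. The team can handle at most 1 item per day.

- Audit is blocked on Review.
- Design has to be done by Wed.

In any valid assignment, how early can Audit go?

Precedence pushes Audit to at least Tue.
Audit at Tue is achievable: Design=Wed; Package=Fri; Spec=Thu; Review=Mon; Audit=Tue.

Tue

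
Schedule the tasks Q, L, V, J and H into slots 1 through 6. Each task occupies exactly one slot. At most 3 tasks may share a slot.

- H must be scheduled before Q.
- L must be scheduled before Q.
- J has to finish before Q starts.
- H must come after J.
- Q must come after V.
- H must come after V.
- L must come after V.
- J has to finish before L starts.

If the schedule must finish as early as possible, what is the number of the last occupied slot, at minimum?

The precedence chain requires at least 3 distinct slots.
With at most 3 per slot and 5 tasks, at least 2 slots are needed.
3 works (last occupied slot: 3): for example J in 1, Q in 3, V in 1, L in 2, H in 2.

slot 3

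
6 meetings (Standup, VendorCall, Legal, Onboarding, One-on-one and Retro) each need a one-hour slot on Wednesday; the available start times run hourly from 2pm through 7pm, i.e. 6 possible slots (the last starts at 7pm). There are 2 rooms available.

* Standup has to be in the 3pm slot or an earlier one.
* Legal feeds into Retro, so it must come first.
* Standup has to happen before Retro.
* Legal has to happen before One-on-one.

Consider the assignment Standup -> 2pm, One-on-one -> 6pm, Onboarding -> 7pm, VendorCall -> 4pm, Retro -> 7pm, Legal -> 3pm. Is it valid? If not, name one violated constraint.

Yes, all constraints hold

There are 2 rooms available — holds.
Legal feeds into Retro, so it must come first — holds.
Standup has to be in the 3pm slot or an earlier one — holds.
Standup has to happen before Retro — holds.
Legal has to happen before One-on-one — holds.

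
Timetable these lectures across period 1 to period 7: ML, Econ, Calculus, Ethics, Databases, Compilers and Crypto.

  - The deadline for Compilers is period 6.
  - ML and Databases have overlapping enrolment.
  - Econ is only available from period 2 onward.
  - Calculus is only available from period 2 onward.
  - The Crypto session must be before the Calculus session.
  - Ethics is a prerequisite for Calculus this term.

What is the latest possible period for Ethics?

period 6

Downstream work caps Ethics at period 6.
Ethics at period 6 is achievable: Compilers in period 1; ML in period 1; Calculus in period 7; Crypto in period 1; Ethics in period 6; Econ in period 2; Databases in period 2.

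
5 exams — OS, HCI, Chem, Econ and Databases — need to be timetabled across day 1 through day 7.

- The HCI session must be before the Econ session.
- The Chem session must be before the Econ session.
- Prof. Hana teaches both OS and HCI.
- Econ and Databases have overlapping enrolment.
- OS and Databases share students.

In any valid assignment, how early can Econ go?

Precedence pushes Econ to at least day 2.
Econ at day 2 is achievable: Chem=day 1, OS=day 2, Econ=day 2, HCI=day 1, Databases=day 1.

day 2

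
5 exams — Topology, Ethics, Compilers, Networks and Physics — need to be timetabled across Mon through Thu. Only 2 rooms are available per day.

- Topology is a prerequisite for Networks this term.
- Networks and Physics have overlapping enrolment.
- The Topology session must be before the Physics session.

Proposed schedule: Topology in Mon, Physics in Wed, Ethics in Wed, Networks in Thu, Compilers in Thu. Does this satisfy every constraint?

Networks and Physics have overlapping enrolment — holds.
The Topology session must be before the Physics session — holds.
Only 2 rooms are available per day — holds.
Topology is a prerequisite for Networks this term — holds.

Yes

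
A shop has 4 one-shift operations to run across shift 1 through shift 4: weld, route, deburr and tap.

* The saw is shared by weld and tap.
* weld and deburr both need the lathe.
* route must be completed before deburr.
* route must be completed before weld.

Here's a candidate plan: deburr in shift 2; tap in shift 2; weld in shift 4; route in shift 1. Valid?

weld and deburr both need the lathe — holds.
The saw is shared by weld and tap — holds.
route must be completed before weld — holds.
route must be completed before deburr — holds.

Yes, all constraints hold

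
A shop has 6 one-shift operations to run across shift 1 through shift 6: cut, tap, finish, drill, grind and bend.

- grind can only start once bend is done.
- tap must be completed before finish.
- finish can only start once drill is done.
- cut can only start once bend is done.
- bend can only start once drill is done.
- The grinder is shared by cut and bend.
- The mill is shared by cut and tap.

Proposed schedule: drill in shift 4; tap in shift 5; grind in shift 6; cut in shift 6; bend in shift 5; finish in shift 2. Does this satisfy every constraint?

No. tap must be completed before finish is not satisfied.

bend can only start once drill is done — holds.
The grinder is shared by cut and bend — holds.
grind can only start once bend is done — holds.
cut can only start once bend is done — holds.
finish can only start once drill is done — violated.
The mill is shared by cut and tap — holds.
tap must be completed before finish — violated.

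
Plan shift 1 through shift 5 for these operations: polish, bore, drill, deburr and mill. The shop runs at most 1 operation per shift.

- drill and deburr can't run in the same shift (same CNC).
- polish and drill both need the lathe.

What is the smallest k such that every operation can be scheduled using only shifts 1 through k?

5 shifts

With at most 1 per shift and 5 operations, at least 5 shifts are needed.
5 works (last occupied shift: shift 5): for example polish -> shift 1, drill -> shift 3, mill -> shift 5, bore -> shift 2, deburr -> shift 4.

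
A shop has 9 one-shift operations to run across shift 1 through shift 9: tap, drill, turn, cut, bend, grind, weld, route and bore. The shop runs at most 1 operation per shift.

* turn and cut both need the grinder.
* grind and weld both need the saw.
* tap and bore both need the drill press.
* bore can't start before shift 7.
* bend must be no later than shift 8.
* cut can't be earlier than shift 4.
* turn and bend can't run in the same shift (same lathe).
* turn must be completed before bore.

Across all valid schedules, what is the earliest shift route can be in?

route at shift 1 is achievable: bend=shift 2, weld=shift 9, drill=shift 6, turn=shift 3, route=shift 1, cut=shift 4, grind=shift 8, bore=shift 7, tap=shift 5.

shift 1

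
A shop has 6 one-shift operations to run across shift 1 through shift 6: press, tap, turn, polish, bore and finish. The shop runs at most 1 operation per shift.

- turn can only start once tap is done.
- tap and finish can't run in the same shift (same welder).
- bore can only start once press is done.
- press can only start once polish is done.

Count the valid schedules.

Splitting on press: it can be shift 2 (12), shift 3 (18), shift 4 (18), shift 5 (12). Listing each branch's schedules as (tap, turn, polish, bore, finish) by shift number:
press=shift 2: (3,4,1,5,6) (3,4,1,6,5) (3,5,1,4,6) (3,5,1,6,4) (3,6,1,4,5) (3,6,1,5,4) (4,5,1,3,6) (4,5,1,6,3) (4,6,1,3,5) (4,6,1,5,3) (5,6,1,3,4) (5,6,1,4,3) — 12.
press=shift 3: (1,4,2,5,6) (1,4,2,6,5) (1,5,2,4,6) (1,5,2,6,4) (1,6,2,4,5) (1,6,2,5,4) (2,4,1,5,6) (2,4,1,6,5) (2,5,1,4,6) (2,5,1,6,4) (2,6,1,4,5) (2,6,1,5,4) (4,5,1,6,2) (4,5,2,6,1) (4,6,1,5,2) (4,6,2,5,1) (5,6,1,4,2) (5,6,2,4,1) — 18.
press=shift 4: (1,2,3,5,6) (1,2,3,6,5) (1,3,2,5,6) (1,3,2,6,5) (1,5,2,6,3) (1,5,3,6,2) (1,6,2,5,3) (1,6,3,5,2) (2,3,1,5,6) (2,3,1,6,5) (2,5,1,6,3) (2,5,3,6,1) (2,6,1,5,3) (2,6,3,5,1) (3,5,1,6,2) (3,5,2,6,1) (3,6,1,5,2) (3,6,2,5,1) — 18.
press=shift 5: (1,2,3,6,4) (1,2,4,6,3) (1,3,2,6,4) (1,3,4,6,2) (1,4,2,6,3) (1,4,3,6,2) (2,3,1,6,4) (2,3,4,6,1) (2,4,1,6,3) (2,4,3,6,1) (3,4,1,6,2) (3,4,2,6,1) — 12.
Summing: 12 + 18 + 18 + 12 = 60.

60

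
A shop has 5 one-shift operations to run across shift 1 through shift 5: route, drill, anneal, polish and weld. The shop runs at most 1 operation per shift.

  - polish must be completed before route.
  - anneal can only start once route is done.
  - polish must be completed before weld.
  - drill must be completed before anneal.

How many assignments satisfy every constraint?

Splitting on route: it can be shift 2 (3), shift 3 (5), shift 4 (3). Listing each branch's schedules as (drill, anneal, polish, weld) by shift number:
route=shift 2: (3,4,1,5) (3,5,1,4) (4,5,1,3) — 3.
route=shift 3: (1,4,2,5) (1,5,2,4) (2,4,1,5) (2,5,1,4) (4,5,1,2) — 5.
route=shift 4: (1,5,2,3) (2,5,1,3) (3,5,1,2) — 3.
Summing: 3 + 5 + 3 = 11.

11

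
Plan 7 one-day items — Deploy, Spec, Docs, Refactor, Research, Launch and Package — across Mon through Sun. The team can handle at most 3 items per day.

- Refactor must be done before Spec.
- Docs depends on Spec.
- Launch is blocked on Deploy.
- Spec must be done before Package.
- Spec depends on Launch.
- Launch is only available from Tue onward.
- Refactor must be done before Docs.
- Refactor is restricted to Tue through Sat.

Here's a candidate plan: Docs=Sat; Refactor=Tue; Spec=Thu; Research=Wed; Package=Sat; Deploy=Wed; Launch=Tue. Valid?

Launch is blocked on Deploy — violated.
Refactor must be done before Spec — holds.
Spec depends on Launch — holds.
The team can handle at most 3 items per day — holds.
Refactor must be done before Docs — holds.
Launch is only available from Tue onward — holds.
Docs depends on Spec — holds.
Spec must be done before Package — holds.
Refactor is restricted to Tue through Sat — holds.

No — it violates: Launch is blocked on Deploy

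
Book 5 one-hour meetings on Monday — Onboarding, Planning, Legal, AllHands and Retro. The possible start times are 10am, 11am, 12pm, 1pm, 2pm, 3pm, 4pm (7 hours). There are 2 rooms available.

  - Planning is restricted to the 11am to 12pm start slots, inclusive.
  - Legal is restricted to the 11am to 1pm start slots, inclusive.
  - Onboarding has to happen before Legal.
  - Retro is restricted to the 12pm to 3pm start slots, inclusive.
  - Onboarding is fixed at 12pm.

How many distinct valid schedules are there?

Splitting on Planning: it can be 11am (26), 12pm (17). Listing each branch's schedules as (Onboarding, Legal, AllHands, Retro):
Planning=11am: (12pm,1pm,10am,12pm) (12pm,1pm,10am,1pm) (12pm,1pm,10am,2pm) (12pm,1pm,10am,3pm) (12pm,1pm,11am,12pm) (12pm,1pm,11am,1pm) (12pm,1pm,11am,2pm) (12pm,1pm,11am,3pm) (12pm,1pm,12pm,1pm) (12pm,1pm,12pm,2pm) (12pm,1pm,12pm,3pm) (12pm,1pm,1pm,12pm) (12pm,1pm,1pm,2pm) (12pm,1pm,1pm,3pm) (12pm,1pm,2pm,12pm) (12pm,1pm,2pm,1pm) (12pm,1pm,2pm,2pm) (12pm,1pm,2pm,3pm) (12pm,1pm,3pm,12pm) (12pm,1pm,3pm,1pm) (12pm,1pm,3pm,2pm) (12pm,1pm,3pm,3pm) (12pm,1pm,4pm,12pm) (12pm,1pm,4pm,1pm) (12pm,1pm,4pm,2pm) (12pm,1pm,4pm,3pm) — 26.
Planning=12pm: (12pm,1pm,10am,1pm) (12pm,1pm,10am,2pm) (12pm,1pm,10am,3pm) (12pm,1pm,11am,1pm) (12pm,1pm,11am,2pm) (12pm,1pm,11am,3pm) (12pm,1pm,1pm,2pm) (12pm,1pm,1pm,3pm) (12pm,1pm,2pm,1pm) (12pm,1pm,2pm,2pm) (12pm,1pm,2pm,3pm) (12pm,1pm,3pm,1pm) (12pm,1pm,3pm,2pm) (12pm,1pm,3pm,3pm) (12pm,1pm,4pm,1pm) (12pm,1pm,4pm,2pm) (12pm,1pm,4pm,3pm) — 17.
Summing: 26 + 17 = 43.

43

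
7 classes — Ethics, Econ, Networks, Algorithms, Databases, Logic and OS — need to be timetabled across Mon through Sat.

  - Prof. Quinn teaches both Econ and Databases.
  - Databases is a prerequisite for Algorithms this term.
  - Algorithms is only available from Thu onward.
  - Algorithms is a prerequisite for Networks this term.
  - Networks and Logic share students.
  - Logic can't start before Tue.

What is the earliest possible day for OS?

Mon

OS at Mon is achievable: Networks -> Fri, Econ -> Tue, OS -> Mon, Ethics -> Mon, Logic -> Tue, Algorithms -> Thu, Databases -> Mon.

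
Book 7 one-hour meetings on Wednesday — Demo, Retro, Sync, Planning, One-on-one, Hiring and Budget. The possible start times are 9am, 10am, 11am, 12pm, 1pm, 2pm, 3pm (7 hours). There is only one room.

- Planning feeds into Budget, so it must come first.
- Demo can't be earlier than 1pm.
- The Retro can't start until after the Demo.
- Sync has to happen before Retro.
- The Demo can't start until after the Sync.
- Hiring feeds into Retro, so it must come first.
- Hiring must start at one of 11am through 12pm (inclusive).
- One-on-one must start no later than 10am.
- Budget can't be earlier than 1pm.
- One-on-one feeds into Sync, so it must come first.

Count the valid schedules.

Splitting on Demo: it can be 1pm (12), 2pm (6). Listing each branch's schedules as (Retro, Sync, Planning, One-on-one, Hiring, Budget):
Demo=1pm: (2pm,10am,11am,9am,12pm,3pm) (2pm,10am,12pm,9am,11am,3pm) (2pm,11am,9am,10am,12pm,3pm) (2pm,11am,10am,9am,12pm,3pm) (2pm,12pm,9am,10am,11am,3pm) (2pm,12pm,10am,9am,11am,3pm) (3pm,10am,11am,9am,12pm,2pm) (3pm,10am,12pm,9am,11am,2pm) (3pm,11am,9am,10am,12pm,2pm) (3pm,11am,10am,9am,12pm,2pm) (3pm,12pm,9am,10am,11am,2pm) (3pm,12pm,10am,9am,11am,2pm) — 12.
Demo=2pm: (3pm,10am,11am,9am,12pm,1pm) (3pm,10am,12pm,9am,11am,1pm) (3pm,11am,9am,10am,12pm,1pm) (3pm,11am,10am,9am,12pm,1pm) (3pm,12pm,9am,10am,11am,1pm) (3pm,12pm,10am,9am,11am,1pm) — 6.
Summing: 12 + 6 = 18.

18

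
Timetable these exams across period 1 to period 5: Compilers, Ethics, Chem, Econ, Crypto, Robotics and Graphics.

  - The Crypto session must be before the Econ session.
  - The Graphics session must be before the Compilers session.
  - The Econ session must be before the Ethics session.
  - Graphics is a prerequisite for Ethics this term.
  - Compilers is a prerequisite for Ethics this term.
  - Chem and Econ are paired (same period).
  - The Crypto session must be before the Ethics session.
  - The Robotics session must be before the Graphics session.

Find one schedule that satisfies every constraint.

Compilers=period 3, Robotics=period 1, Ethics=period 4, Crypto=period 1, Graphics=period 2, Econ=period 2, Chem=period 2

Checking: Graphics(period 2) before Compilers(period 3); Robotics(period 1) before Graphics(period 2); Compilers(period 3) before Ethics(period 4); Econ(period 2) before Ethics(period 4); Crypto(period 1) before Ethics(period 4); Crypto(period 1) before Econ(period 2); Graphics(period 2) before Ethics(period 4); Chem = Econ = period 2.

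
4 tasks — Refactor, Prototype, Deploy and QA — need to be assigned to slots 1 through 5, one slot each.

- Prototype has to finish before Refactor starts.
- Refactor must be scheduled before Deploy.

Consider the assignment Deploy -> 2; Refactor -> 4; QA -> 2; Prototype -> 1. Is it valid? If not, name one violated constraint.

Refactor must be scheduled before Deploy — violated.
Prototype has to finish before Refactor starts — holds.

Invalid. Refactor must be scheduled before Deploy.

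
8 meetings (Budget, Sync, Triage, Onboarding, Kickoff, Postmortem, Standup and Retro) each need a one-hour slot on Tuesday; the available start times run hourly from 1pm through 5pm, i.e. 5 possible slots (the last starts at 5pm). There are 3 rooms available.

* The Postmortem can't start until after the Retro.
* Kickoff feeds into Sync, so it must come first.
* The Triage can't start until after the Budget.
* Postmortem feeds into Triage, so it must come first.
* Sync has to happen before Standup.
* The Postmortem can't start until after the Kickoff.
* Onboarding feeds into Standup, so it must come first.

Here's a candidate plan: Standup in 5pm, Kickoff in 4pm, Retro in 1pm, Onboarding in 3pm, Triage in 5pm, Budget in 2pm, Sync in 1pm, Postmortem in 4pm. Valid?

Sync has to happen before Standup — holds.
The Triage can't start until after the Budget — holds.
Postmortem feeds into Triage, so it must come first — holds.
Onboarding feeds into Standup, so it must come first — holds.
There are 3 rooms available — holds.
The Postmortem can't start until after the Kickoff — violated.
Kickoff feeds into Sync, so it must come first — violated.
The Postmortem can't start until after the Retro — holds.

No. Kickoff feeds into Sync, so it must come first is not satisfied.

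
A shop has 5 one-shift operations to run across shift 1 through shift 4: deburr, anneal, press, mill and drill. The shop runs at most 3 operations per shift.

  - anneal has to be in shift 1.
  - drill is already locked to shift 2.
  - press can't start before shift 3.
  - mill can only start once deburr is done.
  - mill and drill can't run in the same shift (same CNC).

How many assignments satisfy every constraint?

Splitting on deburr: it can be shift 1 (4), shift 2 (4), shift 3 (2). Listing each branch's schedules as (anneal, press, mill, drill) by shift number:
deburr=shift 1: (1,3,3,2) (1,3,4,2) (1,4,3,2) (1,4,4,2) — 4.
deburr=shift 2: (1,3,3,2) (1,3,4,2) (1,4,3,2) (1,4,4,2) — 4.
deburr=shift 3: (1,3,4,2) (1,4,4,2) — 2.
Summing: 4 + 4 + 2 = 10.

10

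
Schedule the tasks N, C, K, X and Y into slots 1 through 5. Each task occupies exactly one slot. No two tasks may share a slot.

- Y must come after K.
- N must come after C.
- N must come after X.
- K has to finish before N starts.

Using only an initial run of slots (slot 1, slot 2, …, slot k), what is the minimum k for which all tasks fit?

The precedence chain requires at least 2 distinct slots.
With at most 1 per slot and 5 tasks, at least 5 slots are needed.
5 works (last occupied slot: 5): for example C in 2, X in 3, K in 1, Y in 5, N in 4.

5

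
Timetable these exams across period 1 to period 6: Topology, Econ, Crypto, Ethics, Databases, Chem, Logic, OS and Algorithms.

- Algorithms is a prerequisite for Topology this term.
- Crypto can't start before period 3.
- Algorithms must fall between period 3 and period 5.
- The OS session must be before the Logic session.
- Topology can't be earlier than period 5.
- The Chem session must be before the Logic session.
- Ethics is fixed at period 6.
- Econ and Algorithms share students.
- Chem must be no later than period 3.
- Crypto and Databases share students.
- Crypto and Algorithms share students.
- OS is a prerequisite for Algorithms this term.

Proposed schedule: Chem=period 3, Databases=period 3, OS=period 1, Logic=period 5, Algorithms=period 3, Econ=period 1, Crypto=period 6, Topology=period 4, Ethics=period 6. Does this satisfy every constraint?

Algorithms must fall between period 3 and period 5 — holds.
Ethics is fixed at period 6 — holds.
The OS session must be before the Logic session — holds.
The Chem session must be before the Logic session — holds.
OS is a prerequisite for Algorithms this term — holds.
Crypto and Databases share students — holds.
Econ and Algorithms share students — holds.
Chem must be no later than period 3 — holds.
Crypto can't start before period 3 — holds.
Algorithms is a prerequisite for Topology this term — holds.
Crypto and Algorithms share students — holds.
Topology can't be earlier than period 5 — violated.

Invalid. Topology can't be earlier than period 5.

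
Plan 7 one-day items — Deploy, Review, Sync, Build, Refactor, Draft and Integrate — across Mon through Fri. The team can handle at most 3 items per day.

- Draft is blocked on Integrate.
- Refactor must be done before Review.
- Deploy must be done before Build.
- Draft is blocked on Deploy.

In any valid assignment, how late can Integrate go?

Thu

Downstream work caps Integrate at Thu.
Integrate at Thu is achievable: Sync in Mon, Integrate in Thu, Review in Tue, Deploy in Mon, Build in Tue, Refactor in Mon, Draft in Fri.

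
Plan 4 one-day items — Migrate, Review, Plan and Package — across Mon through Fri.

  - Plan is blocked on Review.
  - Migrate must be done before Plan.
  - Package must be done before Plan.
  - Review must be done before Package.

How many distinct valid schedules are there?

35

Splitting on Migrate: it can be Mon (10), Tue (10), Wed (9), Thu (6). Listing each branch's schedules as (Review, Plan, Package):
Migrate=Mon: (Mon,Wed,Tue) (Mon,Thu,Tue) (Mon,Thu,Wed) (Mon,Fri,Tue) (Mon,Fri,Wed) (Mon,Fri,Thu) (Tue,Thu,Wed) (Tue,Fri,Wed) (Tue,Fri,Thu) (Wed,Fri,Thu) — 10.
Migrate=Tue: (Mon,Wed,Tue) (Mon,Thu,Tue) (Mon,Thu,Wed) (Mon,Fri,Tue) (Mon,Fri,Wed) (Mon,Fri,Thu) (Tue,Thu,Wed) (Tue,Fri,Wed) (Tue,Fri,Thu) (Wed,Fri,Thu) — 10.
Migrate=Wed: (Mon,Thu,Tue) (Mon,Thu,Wed) (Mon,Fri,Tue) (Mon,Fri,Wed) (Mon,Fri,Thu) (Tue,Thu,Wed) (Tue,Fri,Wed) (Tue,Fri,Thu) (Wed,Fri,Thu) — 9.
Migrate=Thu: (Mon,Fri,Tue) (Mon,Fri,Wed) (Mon,Fri,Thu) (Tue,Fri,Wed) (Tue,Fri,Thu) (Wed,Fri,Thu) — 6.
Summing: 10 + 10 + 9 + 6 = 35.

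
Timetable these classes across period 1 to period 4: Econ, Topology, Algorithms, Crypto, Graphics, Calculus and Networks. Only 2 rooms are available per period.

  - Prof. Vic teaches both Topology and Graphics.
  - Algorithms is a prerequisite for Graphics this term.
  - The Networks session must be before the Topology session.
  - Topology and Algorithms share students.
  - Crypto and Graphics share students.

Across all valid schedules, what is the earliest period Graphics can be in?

period 2

Precedence pushes Graphics to at least period 2.
Graphics at period 2 is achievable: Crypto in period 3; Topology in period 3; Calculus in period 4; Econ in period 2; Networks in period 1; Algorithms in period 1; Graphics in period 2.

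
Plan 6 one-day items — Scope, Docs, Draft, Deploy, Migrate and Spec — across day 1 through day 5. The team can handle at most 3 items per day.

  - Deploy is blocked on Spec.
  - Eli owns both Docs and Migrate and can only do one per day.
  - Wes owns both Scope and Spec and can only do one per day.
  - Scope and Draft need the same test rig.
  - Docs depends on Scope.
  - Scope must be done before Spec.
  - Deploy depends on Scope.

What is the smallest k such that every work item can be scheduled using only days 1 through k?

The precedence chain requires at least 3 distinct days.
With at most 3 per day and 6 work items, at least 2 days are needed.
3 works (last occupied day: day 3): for example Scope=day 1; Migrate=day 1; Spec=day 2; Deploy=day 3; Draft=day 2; Docs=day 2.

3 days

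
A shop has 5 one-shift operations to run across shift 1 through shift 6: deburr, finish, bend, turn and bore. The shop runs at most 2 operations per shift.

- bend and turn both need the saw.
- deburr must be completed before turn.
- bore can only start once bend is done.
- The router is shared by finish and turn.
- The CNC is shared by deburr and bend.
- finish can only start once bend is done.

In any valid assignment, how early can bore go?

Precedence pushes bore to at least shift 2.
bore at shift 2 is achievable: bend in shift 1; finish in shift 3; turn in shift 4; deburr in shift 2; bore in shift 2.

shift 2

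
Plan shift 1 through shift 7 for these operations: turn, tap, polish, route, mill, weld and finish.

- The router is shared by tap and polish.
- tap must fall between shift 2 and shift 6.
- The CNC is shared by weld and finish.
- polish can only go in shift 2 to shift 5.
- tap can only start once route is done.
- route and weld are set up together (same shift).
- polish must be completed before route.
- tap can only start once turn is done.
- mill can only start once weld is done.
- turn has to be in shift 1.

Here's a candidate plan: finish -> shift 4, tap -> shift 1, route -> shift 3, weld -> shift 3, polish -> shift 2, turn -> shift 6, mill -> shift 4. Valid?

polish can only go in shift 2 to shift 5 — holds.
turn has to be in shift 1 — violated.
tap can only start once route is done — violated.
tap must fall between shift 2 and shift 6 — violated.
mill can only start once weld is done — holds.
polish must be completed before route — holds.
tap can only start once turn is done — violated.
The router is shared by tap and polish — holds.
route and weld are set up together (same shift) — holds.
The CNC is shared by weld and finish — holds.

No — it violates: tap can only start once turn is done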